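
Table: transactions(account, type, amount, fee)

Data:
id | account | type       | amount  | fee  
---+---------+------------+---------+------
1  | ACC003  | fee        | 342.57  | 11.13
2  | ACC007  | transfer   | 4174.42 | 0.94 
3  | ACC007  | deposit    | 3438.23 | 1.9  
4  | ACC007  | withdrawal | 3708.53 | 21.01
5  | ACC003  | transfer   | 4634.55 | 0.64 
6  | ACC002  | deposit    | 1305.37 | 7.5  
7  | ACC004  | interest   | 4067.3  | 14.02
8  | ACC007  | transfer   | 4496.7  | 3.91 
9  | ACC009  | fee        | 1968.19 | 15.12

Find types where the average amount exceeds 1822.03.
SELECT type, AVG(amount)
FROM transactions
GROUP BY type
HAVING AVG(amount) > 1822.03

Result:
  deposit: avg=2371.80
  interest: avg=4067.30
  transfer: avg=4435.22
  withdrawal: avg=3708.53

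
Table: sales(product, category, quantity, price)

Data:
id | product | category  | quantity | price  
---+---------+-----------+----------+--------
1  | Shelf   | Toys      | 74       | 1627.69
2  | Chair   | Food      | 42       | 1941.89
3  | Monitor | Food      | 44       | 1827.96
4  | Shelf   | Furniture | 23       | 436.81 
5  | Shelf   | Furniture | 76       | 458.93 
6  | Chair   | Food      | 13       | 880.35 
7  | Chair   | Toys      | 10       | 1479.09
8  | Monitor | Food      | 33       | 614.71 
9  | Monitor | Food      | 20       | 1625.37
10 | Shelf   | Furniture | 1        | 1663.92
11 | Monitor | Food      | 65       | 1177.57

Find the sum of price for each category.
SELECT category, SUM(price) as result
FROM sales
GROUP BY category

Result:
  Food: 8067.85
  Furniture: 2559.66
  Toys: 3106.78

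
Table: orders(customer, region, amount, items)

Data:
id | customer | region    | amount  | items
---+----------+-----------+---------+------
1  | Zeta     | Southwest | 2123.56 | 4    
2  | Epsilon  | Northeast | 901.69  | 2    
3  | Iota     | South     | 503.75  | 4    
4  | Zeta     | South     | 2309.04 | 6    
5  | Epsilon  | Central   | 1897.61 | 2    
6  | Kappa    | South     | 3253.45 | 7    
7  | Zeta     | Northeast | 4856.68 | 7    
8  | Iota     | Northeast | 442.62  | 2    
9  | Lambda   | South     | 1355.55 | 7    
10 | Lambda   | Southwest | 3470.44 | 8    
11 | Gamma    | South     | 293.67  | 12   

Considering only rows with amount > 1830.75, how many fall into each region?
SELECT region, COUNT(*)
FROM orders
WHERE amount > 1830.75
GROUP BY region

Note: WHERE filters rows before grouping.

Result:
  Central: 1
  Northeast: 1
  South: 2
  Southwest: 2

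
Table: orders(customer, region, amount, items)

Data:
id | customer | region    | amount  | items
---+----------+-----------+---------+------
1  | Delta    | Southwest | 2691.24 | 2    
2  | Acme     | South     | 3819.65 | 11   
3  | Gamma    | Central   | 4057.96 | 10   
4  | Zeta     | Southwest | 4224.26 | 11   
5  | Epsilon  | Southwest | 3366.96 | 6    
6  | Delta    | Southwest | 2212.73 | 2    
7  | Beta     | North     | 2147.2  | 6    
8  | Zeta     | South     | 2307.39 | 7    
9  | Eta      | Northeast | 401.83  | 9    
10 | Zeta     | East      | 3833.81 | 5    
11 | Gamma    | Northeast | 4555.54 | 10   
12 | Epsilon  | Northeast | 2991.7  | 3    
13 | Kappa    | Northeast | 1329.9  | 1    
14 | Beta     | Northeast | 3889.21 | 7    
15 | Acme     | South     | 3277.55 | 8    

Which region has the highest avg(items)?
SELECT region, AVG(items) as val
FROM orders
GROUP BY region
ORDER BY val DESC
LIMIT 1

Result: Central with avg(items) = 10.00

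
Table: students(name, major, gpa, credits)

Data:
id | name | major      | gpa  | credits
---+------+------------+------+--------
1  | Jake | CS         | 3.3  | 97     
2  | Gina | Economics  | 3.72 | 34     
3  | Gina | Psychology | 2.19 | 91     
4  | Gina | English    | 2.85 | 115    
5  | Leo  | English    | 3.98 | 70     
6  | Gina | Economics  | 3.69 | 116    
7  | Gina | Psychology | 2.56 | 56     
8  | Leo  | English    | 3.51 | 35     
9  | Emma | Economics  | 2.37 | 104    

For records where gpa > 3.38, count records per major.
SELECT major, COUNT(*)
FROM students
WHERE gpa > 3.38
GROUP BY major

Note: WHERE filters rows before grouping.

Result:
  Economics: 2
  English: 2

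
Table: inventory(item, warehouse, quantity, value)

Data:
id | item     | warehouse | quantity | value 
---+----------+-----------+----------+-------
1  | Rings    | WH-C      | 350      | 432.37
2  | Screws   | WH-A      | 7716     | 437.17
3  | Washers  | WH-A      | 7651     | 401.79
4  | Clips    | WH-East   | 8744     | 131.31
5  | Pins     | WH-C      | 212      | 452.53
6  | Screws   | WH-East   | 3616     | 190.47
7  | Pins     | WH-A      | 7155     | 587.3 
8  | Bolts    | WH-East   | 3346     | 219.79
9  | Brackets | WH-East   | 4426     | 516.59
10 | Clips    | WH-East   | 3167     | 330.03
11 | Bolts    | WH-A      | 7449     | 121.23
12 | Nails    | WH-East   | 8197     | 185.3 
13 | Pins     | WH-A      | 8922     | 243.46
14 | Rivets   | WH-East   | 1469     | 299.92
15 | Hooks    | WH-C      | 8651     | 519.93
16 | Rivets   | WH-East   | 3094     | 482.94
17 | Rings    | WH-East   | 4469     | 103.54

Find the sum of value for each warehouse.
SELECT warehouse, SUM(value) as result
FROM inventory
GROUP BY warehouse

Result:
  WH-A: 1790.95
  WH-C: 1404.83
  WH-East: 2459.89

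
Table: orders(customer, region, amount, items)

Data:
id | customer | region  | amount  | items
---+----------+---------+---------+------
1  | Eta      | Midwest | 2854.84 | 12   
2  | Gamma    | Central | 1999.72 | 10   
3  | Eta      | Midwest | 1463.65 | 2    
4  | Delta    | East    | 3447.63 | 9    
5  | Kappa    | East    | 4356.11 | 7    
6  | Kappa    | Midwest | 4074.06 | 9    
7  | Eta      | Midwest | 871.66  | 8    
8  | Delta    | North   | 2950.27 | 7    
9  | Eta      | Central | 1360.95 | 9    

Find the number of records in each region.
SELECT region, COUNT(*) as count
FROM orders
GROUP BY region

Result:
  Central: 2
  East: 2
  Midwest: 4
  North: 1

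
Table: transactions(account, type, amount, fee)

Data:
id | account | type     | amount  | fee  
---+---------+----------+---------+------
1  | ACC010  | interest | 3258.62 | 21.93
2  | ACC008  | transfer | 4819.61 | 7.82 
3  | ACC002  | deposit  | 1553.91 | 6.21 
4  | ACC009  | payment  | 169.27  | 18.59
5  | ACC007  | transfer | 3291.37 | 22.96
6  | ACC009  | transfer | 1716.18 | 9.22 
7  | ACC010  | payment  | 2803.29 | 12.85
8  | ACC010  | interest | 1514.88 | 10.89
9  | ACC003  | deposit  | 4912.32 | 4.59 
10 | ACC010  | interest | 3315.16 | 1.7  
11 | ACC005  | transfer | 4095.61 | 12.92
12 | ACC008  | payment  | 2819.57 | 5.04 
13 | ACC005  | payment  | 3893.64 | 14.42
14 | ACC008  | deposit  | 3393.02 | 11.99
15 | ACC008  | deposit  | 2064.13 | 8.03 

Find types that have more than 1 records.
SELECT type, COUNT(*) as cnt
FROM transactions
GROUP BY type
HAVING COUNT(*) > 1

Result:
  deposit: 4
  interest: 3
  payment: 4
  transfer: 4

Note: HAVING filters groups after aggregation, WHERE filters rows before.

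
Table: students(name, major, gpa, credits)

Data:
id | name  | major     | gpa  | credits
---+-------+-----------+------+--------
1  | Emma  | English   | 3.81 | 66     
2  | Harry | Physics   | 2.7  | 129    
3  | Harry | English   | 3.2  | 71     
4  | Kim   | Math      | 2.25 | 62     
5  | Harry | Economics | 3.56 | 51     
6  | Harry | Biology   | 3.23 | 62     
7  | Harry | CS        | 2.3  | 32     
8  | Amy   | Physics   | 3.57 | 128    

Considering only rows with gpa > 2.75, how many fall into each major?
SELECT major, COUNT(*)
FROM students
WHERE gpa > 2.75
GROUP BY major

Note: WHERE filters rows before grouping.

Result:
  Biology: 1
  Economics: 1
  English: 2
  Physics: 1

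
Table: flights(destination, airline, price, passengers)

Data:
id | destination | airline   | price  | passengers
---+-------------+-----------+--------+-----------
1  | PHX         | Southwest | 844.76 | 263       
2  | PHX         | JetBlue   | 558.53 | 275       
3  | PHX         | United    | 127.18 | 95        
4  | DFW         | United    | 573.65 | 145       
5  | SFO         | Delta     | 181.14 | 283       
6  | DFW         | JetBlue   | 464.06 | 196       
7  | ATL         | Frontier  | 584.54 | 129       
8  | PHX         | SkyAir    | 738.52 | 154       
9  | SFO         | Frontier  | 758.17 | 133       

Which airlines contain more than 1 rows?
SELECT airline, COUNT(*) as cnt
FROM flights
GROUP BY airline
HAVING COUNT(*) > 1

Result:
  Frontier: 2
  JetBlue: 2
  United: 2

Note: HAVING filters groups after aggregation, WHERE filters rows before.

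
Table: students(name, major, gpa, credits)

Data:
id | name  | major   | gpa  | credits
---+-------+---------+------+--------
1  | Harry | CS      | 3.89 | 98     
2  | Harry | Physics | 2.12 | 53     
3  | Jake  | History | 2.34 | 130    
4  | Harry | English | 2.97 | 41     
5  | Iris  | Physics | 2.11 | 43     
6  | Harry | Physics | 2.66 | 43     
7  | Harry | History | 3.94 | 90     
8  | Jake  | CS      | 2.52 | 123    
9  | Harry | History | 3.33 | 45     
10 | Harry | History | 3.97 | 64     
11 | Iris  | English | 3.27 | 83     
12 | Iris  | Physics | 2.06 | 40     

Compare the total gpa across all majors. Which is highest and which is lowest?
SELECT major, SUM(gpa)
FROM students
GROUP BY major
ORDER BY SUM(gpa)

All groups:
  English: 6.24
  CS: 6.41
  Physics: 8.95
  History: 13.58

Highest: History (13.58)
Lowest: English (6.24)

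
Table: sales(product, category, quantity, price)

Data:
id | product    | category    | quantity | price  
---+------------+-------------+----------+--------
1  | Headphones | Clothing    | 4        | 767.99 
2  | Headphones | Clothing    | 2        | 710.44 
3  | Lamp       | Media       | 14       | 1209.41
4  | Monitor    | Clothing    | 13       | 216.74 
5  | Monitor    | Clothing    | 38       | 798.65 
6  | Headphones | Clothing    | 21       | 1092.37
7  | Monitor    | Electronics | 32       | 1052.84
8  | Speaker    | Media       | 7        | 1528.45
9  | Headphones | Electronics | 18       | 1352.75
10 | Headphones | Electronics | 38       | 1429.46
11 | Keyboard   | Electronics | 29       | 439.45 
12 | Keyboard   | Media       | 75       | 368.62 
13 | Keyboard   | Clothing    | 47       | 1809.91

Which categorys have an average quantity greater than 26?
SELECT category, AVG(quantity)
FROM sales
GROUP BY category
HAVING AVG(quantity) > 26

Result:
  Electronics: avg=29.25
  Media: avg=32.00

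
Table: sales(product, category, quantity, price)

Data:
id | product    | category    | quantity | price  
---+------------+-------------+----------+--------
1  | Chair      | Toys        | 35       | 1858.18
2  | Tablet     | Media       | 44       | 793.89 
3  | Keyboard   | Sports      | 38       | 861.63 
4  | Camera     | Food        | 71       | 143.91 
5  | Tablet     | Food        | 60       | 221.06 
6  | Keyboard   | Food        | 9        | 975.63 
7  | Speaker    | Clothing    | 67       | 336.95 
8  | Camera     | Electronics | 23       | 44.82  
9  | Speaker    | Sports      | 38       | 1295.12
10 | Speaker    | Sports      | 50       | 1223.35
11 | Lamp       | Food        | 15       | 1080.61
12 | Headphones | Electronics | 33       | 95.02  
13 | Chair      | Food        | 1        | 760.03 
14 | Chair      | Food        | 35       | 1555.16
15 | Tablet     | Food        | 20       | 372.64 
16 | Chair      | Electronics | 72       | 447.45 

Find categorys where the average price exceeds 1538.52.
SELECT category, AVG(price)
FROM sales
GROUP BY category
HAVING AVG(price) > 1538.52

Result:
  Toys: avg=1858.18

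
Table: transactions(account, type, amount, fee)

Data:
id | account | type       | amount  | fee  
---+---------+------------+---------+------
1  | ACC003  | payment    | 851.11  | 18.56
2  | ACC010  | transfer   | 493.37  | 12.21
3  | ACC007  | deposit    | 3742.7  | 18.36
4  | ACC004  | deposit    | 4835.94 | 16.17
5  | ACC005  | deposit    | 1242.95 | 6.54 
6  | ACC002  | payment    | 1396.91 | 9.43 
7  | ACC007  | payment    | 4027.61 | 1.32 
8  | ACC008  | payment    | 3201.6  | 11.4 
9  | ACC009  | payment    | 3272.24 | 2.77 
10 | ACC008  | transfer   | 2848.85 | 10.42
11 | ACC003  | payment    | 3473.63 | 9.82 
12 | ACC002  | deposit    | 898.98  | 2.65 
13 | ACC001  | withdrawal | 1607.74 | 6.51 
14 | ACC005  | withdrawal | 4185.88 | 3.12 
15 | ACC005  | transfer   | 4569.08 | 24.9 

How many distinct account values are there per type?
SELECT type, COUNT(DISTINCT account)
FROM transactions
GROUP BY type

Result:
  deposit: 4 distinct
  payment: 5 distinct
  transfer: 3 distinct
  withdrawal: 2 distinct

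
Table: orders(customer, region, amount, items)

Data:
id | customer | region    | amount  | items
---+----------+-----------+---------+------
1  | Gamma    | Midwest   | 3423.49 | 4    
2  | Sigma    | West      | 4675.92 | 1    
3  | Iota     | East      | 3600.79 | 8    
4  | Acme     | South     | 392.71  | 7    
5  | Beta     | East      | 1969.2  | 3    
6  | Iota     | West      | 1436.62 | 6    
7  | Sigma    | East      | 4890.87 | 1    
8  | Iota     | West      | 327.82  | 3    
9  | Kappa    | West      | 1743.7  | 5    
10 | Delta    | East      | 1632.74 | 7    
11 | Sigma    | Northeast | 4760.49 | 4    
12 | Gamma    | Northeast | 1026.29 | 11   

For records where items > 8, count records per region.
SELECT region, COUNT(*)
FROM orders
WHERE items > 8
GROUP BY region

Note: WHERE filters rows before grouping.

Result:
  Northeast: 1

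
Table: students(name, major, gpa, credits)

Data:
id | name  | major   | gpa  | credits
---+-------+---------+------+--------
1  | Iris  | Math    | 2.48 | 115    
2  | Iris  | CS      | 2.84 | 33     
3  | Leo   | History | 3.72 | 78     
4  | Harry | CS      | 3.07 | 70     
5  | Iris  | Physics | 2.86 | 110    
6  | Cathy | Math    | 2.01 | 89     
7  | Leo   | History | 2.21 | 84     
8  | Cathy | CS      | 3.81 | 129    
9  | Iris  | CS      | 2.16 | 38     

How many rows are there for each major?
SELECT major, COUNT(*) as count
FROM students
GROUP BY major

Result:
  CS: 4
  History: 2
  Math: 2
  Physics: 1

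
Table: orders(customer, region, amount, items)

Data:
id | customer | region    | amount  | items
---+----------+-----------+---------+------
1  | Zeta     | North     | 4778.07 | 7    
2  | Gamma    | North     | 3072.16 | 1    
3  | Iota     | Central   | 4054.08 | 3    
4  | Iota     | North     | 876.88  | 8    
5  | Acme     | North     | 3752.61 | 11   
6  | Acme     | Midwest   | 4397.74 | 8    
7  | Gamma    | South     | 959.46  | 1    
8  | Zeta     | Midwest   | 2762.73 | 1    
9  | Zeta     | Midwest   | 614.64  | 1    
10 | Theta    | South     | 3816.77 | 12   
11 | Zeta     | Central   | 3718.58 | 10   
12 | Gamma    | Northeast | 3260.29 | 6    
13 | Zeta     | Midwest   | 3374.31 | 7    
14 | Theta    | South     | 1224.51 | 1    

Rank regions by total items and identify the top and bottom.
SELECT region, SUM(items)
FROM orders
GROUP BY region
ORDER BY SUM(items)

All groups:
  Northeast: 6
  Central: 13
  South: 14
  Midwest: 17
  North: 27

Highest: North (27)
Lowest: Northeast (6)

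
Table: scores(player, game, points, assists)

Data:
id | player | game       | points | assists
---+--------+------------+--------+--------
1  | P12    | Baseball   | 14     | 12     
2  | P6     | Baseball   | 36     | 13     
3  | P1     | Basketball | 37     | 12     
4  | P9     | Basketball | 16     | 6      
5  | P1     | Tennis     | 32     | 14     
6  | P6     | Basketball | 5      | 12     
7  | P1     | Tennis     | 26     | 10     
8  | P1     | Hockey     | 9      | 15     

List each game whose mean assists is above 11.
SELECT game, AVG(assists)
FROM scores
GROUP BY game
HAVING AVG(assists) > 11

Result:
  Baseball: avg=12.50
  Hockey: avg=15.00
  Tennis: avg=12.00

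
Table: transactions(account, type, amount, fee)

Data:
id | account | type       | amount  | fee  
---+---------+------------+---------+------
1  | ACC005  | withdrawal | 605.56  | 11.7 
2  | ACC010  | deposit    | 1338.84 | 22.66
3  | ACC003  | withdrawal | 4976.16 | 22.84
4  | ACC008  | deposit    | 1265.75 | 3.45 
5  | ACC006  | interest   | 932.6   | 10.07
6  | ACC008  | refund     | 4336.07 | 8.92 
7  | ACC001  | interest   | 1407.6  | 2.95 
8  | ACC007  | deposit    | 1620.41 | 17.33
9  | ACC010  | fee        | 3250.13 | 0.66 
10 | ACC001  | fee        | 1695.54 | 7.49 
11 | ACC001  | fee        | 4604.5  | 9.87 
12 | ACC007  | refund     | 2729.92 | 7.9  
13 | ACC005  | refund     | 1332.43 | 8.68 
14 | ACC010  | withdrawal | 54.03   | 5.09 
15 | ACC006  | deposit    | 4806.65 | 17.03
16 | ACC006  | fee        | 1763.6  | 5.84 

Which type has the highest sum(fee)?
SELECT type, SUM(fee) as val
FROM transactions
GROUP BY type
ORDER BY val DESC
LIMIT 1

Result: deposit with sum(fee) = 60.47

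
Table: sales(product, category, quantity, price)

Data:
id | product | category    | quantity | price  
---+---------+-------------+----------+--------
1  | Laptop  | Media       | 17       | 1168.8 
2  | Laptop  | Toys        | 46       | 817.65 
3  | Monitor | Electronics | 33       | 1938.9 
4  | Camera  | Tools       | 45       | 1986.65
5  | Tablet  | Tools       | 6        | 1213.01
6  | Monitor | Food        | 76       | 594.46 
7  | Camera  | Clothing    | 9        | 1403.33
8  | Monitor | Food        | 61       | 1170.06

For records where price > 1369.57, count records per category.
SELECT category, COUNT(*)
FROM sales
WHERE price > 1369.57
GROUP BY category

Note: WHERE filters rows before grouping.

Result:
  Clothing: 1
  Electronics: 1
  Tools: 1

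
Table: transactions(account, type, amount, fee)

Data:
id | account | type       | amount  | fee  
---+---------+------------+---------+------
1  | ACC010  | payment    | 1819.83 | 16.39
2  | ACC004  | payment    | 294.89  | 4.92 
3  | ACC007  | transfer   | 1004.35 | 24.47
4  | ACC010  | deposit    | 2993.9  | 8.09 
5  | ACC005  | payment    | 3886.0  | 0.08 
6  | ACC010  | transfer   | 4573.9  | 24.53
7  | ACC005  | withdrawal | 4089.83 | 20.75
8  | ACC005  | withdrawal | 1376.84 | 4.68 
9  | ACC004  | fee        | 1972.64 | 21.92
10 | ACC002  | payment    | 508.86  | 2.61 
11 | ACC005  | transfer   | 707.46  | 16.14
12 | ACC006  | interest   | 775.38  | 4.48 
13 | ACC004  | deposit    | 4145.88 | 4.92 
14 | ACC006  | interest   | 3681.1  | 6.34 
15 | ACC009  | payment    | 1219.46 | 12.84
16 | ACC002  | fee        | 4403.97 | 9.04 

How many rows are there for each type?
SELECT type, COUNT(*) as count
FROM transactions
GROUP BY type

Result:
  deposit: 2
  fee: 2
  interest: 2
  payment: 5
  transfer: 3
  withdrawal: 2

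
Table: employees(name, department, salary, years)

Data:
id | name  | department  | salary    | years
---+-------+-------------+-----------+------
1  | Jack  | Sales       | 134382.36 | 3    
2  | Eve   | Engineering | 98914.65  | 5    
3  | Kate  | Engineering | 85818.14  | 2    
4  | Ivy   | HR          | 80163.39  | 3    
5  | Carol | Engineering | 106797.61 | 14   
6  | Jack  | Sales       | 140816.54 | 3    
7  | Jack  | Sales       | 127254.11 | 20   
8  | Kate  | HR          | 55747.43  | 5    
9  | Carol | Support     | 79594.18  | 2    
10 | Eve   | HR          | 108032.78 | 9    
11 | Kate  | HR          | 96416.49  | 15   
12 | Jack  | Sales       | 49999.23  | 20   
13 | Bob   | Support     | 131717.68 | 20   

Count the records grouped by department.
SELECT department, COUNT(*) as count
FROM employees
GROUP BY department

Result:
  Engineering: 3
  HR: 4
  Sales: 4
  Support: 2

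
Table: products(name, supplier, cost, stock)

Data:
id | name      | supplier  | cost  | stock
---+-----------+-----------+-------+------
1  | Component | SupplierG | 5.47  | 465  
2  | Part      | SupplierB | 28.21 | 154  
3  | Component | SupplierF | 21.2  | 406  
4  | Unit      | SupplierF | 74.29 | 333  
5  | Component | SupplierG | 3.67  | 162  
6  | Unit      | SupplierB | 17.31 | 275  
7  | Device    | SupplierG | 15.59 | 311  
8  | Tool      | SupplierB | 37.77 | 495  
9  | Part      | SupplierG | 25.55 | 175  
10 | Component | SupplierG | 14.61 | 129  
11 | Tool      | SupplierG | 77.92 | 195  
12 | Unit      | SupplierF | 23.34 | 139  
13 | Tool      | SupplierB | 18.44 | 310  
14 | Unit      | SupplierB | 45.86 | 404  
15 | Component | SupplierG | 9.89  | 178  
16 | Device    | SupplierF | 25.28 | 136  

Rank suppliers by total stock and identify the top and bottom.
SELECT supplier, SUM(stock)
FROM products
GROUP BY supplier
ORDER BY SUM(stock)

All groups:
  SupplierF: 1014
  SupplierG: 1615
  SupplierB: 1638

Highest: SupplierB (1638)
Lowest: SupplierF (1014)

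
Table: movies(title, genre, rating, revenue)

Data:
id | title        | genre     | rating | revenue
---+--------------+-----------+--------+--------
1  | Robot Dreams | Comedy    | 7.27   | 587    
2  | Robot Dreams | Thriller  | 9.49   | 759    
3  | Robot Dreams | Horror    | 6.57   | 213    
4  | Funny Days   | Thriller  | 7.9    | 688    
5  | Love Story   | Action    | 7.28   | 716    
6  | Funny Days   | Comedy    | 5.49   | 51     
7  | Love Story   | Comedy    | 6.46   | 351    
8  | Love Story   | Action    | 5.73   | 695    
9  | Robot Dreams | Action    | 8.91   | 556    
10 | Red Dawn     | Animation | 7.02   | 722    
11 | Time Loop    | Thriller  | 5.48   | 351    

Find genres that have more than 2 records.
SELECT genre, COUNT(*) as cnt
FROM movies
GROUP BY genre
HAVING COUNT(*) > 2

Result:
  Action: 3
  Comedy: 3
  Thriller: 3

Note: HAVING filters groups after aggregation, WHERE filters rows before.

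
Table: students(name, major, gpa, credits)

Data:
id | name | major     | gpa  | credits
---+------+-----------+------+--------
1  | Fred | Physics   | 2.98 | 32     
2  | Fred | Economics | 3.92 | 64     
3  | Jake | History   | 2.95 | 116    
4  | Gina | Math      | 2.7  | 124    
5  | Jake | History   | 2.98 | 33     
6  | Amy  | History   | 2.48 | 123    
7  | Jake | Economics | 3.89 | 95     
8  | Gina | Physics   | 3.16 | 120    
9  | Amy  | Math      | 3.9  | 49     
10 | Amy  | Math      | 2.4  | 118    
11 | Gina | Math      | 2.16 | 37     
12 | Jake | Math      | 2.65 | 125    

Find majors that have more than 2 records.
SELECT major, COUNT(*) as cnt
FROM students
GROUP BY major
HAVING COUNT(*) > 2

Result:
  History: 3
  Math: 5

Note: HAVING filters groups after aggregation, WHERE filters rows before.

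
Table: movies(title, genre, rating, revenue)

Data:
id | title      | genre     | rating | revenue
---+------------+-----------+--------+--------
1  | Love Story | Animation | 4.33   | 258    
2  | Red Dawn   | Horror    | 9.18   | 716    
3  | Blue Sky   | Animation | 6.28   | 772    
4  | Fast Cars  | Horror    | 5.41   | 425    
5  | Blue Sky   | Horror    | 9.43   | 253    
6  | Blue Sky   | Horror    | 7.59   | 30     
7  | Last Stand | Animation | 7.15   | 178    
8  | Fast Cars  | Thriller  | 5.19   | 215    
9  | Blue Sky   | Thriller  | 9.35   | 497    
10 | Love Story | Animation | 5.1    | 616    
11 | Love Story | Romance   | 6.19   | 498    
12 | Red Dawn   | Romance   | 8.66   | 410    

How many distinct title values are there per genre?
SELECT genre, COUNT(DISTINCT title)
FROM movies
GROUP BY genre

Result:
  Animation: 3 distinct
  Horror: 3 distinct
  Romance: 2 distinct
  Thriller: 2 distinct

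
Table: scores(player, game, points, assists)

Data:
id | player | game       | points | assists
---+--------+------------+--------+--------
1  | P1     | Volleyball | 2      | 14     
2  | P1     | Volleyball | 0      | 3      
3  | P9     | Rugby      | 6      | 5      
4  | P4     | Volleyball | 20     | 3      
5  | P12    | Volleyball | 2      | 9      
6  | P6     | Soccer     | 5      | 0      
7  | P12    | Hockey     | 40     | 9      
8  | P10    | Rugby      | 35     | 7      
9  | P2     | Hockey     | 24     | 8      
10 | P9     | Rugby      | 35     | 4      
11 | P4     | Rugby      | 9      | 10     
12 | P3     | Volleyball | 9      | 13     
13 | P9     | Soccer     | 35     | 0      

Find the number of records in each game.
SELECT game, COUNT(*) as count
FROM scores
GROUP BY game

Result:
  Hockey: 2
  Rugby: 4
  Soccer: 2
  Volleyball: 5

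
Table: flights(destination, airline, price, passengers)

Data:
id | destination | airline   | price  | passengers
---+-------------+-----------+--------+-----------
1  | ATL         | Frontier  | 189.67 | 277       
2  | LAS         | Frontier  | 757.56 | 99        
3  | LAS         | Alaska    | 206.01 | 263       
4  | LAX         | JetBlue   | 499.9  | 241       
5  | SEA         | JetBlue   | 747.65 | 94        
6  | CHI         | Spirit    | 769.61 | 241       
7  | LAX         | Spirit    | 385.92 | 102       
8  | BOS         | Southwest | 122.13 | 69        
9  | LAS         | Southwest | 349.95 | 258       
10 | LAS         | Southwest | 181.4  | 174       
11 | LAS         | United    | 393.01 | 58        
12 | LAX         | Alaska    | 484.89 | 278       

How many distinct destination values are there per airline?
SELECT airline, COUNT(DISTINCT destination)
FROM flights
GROUP BY airline

Result:
  Alaska: 2 distinct
  Frontier: 2 distinct
  JetBlue: 2 distinct
  Southwest: 2 distinct
  Spirit: 2 distinct
  United: 1 distinct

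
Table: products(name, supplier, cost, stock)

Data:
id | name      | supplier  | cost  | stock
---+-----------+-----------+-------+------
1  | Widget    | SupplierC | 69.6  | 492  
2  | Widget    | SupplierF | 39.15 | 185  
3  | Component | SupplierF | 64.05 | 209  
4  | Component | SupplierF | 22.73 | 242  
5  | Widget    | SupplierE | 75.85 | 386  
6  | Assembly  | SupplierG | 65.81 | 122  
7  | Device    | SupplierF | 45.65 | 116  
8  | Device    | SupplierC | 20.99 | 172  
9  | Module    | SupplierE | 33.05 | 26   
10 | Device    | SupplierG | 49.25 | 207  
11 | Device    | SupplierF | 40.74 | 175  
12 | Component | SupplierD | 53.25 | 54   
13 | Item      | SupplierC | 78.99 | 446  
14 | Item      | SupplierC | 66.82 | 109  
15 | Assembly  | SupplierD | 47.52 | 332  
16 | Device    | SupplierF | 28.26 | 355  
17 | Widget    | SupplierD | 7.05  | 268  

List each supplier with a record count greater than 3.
SELECT supplier, COUNT(*) as cnt
FROM products
GROUP BY supplier
HAVING COUNT(*) > 3

Result:
  SupplierC: 4
  SupplierF: 6

Note: HAVING filters groups after aggregation, WHERE filters rows before.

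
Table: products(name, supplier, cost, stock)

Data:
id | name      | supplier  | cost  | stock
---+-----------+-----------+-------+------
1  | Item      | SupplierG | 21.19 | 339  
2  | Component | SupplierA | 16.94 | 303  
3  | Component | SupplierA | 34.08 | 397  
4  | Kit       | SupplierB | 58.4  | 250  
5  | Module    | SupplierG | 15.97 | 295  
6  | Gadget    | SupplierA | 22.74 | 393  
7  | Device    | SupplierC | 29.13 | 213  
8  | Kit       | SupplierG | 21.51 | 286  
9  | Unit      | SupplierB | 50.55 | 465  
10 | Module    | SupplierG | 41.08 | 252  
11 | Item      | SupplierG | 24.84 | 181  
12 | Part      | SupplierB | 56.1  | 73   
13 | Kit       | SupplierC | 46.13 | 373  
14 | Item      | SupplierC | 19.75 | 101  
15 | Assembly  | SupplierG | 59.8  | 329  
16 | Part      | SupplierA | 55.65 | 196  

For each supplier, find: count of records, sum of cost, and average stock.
SELECT supplier,
       COUNT(*) as cnt,
       SUM(cost) as total_cost,
       AVG(stock) as avg_stock
FROM products
GROUP BY supplier

Result:
  SupplierA: 4 records, 129.41 total cost, 322.25 avg stock
  SupplierB: 3 records, 165.05 total cost, 262.67 avg stock
  SupplierC: 3 records, 95.01 total cost, 229.00 avg stock
  SupplierG: 6 records, 184.39 total cost, 280.33 avg stock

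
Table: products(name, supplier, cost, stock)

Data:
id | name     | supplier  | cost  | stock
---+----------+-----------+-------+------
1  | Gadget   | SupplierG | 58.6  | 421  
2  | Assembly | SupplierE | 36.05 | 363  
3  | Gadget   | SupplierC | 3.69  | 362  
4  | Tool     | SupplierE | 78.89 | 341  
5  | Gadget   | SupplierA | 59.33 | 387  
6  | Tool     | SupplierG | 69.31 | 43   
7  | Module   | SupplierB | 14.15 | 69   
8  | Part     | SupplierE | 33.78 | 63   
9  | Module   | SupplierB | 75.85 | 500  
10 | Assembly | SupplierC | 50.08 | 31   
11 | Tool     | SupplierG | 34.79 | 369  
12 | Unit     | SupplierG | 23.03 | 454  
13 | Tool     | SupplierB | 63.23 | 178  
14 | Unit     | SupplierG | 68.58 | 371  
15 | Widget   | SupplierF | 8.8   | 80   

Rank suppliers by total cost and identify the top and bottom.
SELECT supplier, SUM(cost)
FROM products
GROUP BY supplier
ORDER BY SUM(cost)

All groups:
  SupplierF: 8.80
  SupplierC: 53.77
  SupplierA: 59.33
  SupplierE: 148.72
  SupplierB: 153.23
  SupplierG: 254.31

Highest: SupplierG (254.31)
Lowest: SupplierF (8.80)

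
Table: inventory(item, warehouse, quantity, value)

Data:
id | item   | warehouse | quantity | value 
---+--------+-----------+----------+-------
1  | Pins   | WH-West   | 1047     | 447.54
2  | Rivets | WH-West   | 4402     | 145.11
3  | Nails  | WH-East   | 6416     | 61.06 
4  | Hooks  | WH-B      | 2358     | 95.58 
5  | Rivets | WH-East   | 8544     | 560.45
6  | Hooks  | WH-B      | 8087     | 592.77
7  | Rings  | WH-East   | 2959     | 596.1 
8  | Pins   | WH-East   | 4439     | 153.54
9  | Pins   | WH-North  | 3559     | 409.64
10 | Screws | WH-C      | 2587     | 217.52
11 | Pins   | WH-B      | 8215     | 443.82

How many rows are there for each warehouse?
SELECT warehouse, COUNT(*) as count
FROM inventory
GROUP BY warehouse

Result:
  WH-B: 3
  WH-C: 1
  WH-East: 4
  WH-North: 1
  WH-West: 2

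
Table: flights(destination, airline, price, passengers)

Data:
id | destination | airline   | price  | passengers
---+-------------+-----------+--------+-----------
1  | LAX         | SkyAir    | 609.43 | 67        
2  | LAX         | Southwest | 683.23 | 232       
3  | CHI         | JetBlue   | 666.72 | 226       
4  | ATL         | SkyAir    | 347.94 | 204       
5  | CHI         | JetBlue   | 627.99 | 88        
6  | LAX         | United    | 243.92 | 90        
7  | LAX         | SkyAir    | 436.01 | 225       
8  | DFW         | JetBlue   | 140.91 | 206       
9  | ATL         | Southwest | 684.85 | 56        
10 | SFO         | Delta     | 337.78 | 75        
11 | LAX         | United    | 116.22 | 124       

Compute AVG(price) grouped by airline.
SELECT airline, AVG(price) as result
FROM flights
GROUP BY airline

Result:
  Delta: 337.78
  JetBlue: 478.54
  SkyAir: 464.46
  Southwest: 684.04
  United: 180.07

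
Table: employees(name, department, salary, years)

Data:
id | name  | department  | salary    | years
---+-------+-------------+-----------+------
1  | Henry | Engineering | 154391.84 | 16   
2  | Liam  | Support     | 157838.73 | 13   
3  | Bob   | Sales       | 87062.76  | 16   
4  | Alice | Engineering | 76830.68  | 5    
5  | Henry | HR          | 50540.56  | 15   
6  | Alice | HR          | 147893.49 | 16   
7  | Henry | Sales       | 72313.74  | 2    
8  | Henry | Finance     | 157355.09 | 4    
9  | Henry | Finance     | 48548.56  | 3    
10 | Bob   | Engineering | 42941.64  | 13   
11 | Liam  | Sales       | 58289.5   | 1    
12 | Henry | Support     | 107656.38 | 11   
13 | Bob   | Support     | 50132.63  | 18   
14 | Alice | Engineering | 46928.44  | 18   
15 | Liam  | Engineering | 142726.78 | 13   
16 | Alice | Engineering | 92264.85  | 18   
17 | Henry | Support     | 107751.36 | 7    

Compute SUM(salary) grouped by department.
SELECT department, SUM(salary) as result
FROM employees
GROUP BY department

Result:
  Engineering: 556084.23
  Finance: 205903.65
  HR: 198434.05
  Sales: 217666.00
  Support: 423379.10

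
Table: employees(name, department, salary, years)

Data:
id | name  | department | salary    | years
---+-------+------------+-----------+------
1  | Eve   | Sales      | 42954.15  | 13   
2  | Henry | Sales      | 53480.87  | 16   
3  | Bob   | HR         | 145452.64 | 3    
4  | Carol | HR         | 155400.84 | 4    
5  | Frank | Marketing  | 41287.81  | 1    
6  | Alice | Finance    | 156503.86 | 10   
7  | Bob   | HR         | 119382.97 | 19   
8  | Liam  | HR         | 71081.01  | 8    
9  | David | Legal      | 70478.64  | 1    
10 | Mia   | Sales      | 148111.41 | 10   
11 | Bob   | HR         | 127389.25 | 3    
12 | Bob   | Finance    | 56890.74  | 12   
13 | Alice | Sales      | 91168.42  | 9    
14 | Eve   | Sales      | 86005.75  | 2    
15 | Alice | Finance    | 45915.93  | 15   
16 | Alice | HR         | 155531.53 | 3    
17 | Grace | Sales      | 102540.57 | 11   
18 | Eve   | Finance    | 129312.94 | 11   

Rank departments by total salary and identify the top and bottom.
SELECT department, SUM(salary)
FROM employees
GROUP BY department
ORDER BY SUM(salary)

All groups:
  Marketing: 41287.81
  Legal: 70478.64
  Finance: 388623.47
  Sales: 524261.17
  HR: 774238.24

Highest: HR (774238.24)
Lowest: Marketing (41287.81)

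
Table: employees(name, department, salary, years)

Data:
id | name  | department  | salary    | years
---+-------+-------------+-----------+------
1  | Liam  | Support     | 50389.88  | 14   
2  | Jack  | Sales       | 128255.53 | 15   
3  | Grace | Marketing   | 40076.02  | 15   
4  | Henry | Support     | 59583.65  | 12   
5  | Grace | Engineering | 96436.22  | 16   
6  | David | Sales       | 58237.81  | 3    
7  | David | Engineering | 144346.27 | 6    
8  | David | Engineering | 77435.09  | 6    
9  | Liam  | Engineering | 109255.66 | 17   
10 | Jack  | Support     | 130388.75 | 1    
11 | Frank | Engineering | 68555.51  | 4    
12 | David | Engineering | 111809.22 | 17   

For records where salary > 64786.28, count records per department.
SELECT department, COUNT(*)
FROM employees
WHERE salary > 64786.28
GROUP BY department

Note: WHERE filters rows before grouping.

Result:
  Engineering: 6
  Sales: 1
  Support: 1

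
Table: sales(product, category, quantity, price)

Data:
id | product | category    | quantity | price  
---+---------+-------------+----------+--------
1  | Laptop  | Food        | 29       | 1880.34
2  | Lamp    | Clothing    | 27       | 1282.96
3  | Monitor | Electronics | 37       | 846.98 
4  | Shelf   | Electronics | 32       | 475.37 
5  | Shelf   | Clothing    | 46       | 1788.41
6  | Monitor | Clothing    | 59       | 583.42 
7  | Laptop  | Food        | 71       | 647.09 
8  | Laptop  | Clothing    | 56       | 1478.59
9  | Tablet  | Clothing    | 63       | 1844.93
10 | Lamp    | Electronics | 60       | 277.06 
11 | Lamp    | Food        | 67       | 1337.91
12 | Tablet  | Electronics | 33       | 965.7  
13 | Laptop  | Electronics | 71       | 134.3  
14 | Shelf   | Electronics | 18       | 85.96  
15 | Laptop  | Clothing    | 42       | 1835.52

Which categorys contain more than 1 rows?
SELECT category, COUNT(*) as cnt
FROM sales
GROUP BY category
HAVING COUNT(*) > 1

Result:
  Clothing: 6
  Electronics: 6
  Food: 3

Note: HAVING filters groups after aggregation, WHERE filters rows before.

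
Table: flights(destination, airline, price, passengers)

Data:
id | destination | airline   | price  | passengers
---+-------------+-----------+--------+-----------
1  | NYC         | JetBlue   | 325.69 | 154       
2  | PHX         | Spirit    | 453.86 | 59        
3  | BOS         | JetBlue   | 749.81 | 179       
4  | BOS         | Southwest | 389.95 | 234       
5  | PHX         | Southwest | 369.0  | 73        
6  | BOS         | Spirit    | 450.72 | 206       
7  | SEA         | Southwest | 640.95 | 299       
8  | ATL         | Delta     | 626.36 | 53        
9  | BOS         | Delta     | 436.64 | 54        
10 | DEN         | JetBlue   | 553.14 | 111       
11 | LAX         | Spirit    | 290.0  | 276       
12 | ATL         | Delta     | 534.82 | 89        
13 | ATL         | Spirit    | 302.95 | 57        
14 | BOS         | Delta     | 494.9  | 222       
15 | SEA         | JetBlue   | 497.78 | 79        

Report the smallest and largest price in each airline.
SELECT airline, MIN(price), MAX(price)
FROM flights
GROUP BY airline

Result:
  Delta: min=436.64, max=626.36
  JetBlue: min=325.69, max=749.81
  Southwest: min=369.00, max=640.95
  Spirit: min=290.00, max=453.86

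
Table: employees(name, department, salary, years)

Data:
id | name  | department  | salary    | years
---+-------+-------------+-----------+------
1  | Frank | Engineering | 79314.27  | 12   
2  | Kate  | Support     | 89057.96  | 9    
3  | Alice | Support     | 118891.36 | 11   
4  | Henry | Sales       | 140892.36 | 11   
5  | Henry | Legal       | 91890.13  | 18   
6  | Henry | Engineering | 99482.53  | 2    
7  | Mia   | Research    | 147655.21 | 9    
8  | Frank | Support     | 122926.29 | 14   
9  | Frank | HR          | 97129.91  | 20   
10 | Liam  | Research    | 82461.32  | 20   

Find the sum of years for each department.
SELECT department, SUM(years) as result
FROM employees
GROUP BY department

Result:
  Engineering: 14
  HR: 20
  Legal: 18
  Research: 29
  Sales: 11
  Support: 34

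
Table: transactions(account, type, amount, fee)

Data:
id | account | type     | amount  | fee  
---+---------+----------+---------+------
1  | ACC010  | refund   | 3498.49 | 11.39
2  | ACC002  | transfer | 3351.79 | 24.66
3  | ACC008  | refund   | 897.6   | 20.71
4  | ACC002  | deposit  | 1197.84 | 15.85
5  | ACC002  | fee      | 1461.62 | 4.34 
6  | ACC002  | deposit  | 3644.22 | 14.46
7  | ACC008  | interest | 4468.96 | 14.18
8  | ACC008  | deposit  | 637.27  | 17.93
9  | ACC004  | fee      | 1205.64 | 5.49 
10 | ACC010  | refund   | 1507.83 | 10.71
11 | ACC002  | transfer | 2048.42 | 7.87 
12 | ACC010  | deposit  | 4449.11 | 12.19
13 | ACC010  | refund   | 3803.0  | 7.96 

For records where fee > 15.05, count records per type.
SELECT type, COUNT(*)
FROM transactions
WHERE fee > 15.05
GROUP BY type

Note: WHERE filters rows before grouping.

Result:
  deposit: 2
  refund: 1
  transfer: 1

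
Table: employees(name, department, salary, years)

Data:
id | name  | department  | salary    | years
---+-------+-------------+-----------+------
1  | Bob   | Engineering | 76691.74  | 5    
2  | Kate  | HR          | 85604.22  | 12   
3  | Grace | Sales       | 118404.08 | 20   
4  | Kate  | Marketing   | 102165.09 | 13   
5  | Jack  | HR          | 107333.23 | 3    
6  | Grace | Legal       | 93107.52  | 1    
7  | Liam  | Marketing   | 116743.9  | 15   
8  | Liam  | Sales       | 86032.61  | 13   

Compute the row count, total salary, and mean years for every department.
SELECT department,
       COUNT(*) as cnt,
       SUM(salary) as total_salary,
       AVG(years) as avg_years
FROM employees
GROUP BY department

Result:
  Engineering: 1 records, 76691.74 total salary, 5.00 avg years
  HR: 2 records, 192937.45 total salary, 7.50 avg years
  Legal: 1 records, 93107.52 total salary, 1.00 avg years
  Marketing: 2 records, 218908.99 total salary, 14.00 avg years
  Sales: 2 records, 204436.69 total salary, 16.50 avg years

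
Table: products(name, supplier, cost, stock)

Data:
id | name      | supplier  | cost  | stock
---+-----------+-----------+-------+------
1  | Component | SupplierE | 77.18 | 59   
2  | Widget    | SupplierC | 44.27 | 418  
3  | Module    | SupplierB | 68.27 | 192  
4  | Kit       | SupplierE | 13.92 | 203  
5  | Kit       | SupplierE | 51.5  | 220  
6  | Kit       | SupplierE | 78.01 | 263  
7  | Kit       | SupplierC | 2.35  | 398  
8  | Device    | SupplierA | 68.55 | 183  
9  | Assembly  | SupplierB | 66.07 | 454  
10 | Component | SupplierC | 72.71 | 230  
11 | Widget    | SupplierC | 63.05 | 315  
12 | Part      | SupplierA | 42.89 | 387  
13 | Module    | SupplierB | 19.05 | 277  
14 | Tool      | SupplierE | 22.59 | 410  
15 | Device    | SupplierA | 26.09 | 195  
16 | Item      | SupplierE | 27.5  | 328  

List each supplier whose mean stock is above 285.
SELECT supplier, AVG(stock)
FROM products
GROUP BY supplier
HAVING AVG(stock) > 285

Result:
  SupplierB: avg=307.67
  SupplierC: avg=340.25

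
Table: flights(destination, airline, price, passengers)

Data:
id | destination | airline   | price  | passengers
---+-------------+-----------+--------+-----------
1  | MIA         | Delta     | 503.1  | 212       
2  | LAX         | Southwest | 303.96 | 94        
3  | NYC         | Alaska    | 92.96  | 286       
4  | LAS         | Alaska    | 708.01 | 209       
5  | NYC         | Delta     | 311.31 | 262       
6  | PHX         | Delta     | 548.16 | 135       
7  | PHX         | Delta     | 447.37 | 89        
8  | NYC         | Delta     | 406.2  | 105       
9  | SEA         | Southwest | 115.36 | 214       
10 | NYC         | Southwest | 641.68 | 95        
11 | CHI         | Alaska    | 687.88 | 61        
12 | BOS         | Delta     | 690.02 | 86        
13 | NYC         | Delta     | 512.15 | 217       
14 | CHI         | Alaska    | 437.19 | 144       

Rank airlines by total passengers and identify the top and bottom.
SELECT airline, SUM(passengers)
FROM flights
GROUP BY airline
ORDER BY SUM(passengers)

All groups:
  Southwest: 403
  Alaska: 700
  Delta: 1106

Highest: Delta (1106)
Lowest: Southwest (403)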